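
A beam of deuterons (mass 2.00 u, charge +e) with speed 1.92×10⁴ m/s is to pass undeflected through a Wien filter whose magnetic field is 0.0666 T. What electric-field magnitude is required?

E = 1280 V/m

For straight-line motion qE = qvB, so E = vB.
E = 1.92×10⁴ × 0.0666 = 1280 V/m.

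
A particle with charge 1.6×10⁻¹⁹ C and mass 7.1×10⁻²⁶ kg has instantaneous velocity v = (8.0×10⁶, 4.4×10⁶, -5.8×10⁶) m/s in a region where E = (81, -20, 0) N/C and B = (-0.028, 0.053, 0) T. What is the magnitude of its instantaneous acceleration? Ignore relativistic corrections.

v×B = (3.07×10⁵, 1.62×10⁵, 5.47×10⁵) N/C.
E + v×B = (3.07×10⁵, 1.62×10⁵, 5.47×10⁵) N/C.
F = q(E + v×B) = (1.6×10⁻¹⁹ C)·(3.07×10⁵, 1.62×10⁵, 5.47×10⁵) = (4.92×10⁻¹⁴, 2.60×10⁻¹⁴, 8.76×10⁻¹⁴) N.
|a| = |F|/m = 1.037×10⁻¹³/7.1×10⁻²⁶ ≈ 1.46×10¹² m/s².

|a| ≈ 1.46×10¹² m/s²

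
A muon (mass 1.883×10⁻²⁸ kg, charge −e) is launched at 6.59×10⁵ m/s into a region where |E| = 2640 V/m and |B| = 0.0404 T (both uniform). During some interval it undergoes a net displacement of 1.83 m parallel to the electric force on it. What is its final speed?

v_f ≈ 2.94×10⁶ m/s

B does no work; ΔKE = |q|E d.
½mv_f² = ½mv₀² + |q|Ed = ½(1.883×10⁻²⁸)(6.59×10⁵)² + (1.602×10⁻¹⁹)(2640)(1.83) ≈ 4.089×10⁻¹⁷ J + 7.740×10⁻¹⁶ J ≈ 8.148×10⁻¹⁶ J.
v_f = √(2·8.148×10⁻¹⁶/1.883×10⁻²⁸) ≈ 2.94×10⁶ m/s.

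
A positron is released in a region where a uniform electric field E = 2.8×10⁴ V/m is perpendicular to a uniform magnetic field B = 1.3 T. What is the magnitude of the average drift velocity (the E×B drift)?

v_d ≈ 2.2×10⁴ m/s

The steady drift has the magnetic force balancing the electric force, so v_d = E/B.
v_d = 2.8×10⁴/1.3 = 2.2×10⁴ m/s.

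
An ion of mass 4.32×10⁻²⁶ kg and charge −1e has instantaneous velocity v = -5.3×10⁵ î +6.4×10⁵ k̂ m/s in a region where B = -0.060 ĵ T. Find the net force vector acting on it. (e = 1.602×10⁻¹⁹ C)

v×B = (3.84×10⁴, 0, 3.18×10⁴) N/C.
F = q v×B = (−1.602×10⁻¹⁹ C)·(3.84×10⁴, 0, 3.18×10⁴) = (-6.15×10⁻¹⁵, 0, -5.09×10⁻¹⁵) N.

F ≈ (-6.15×10⁻¹⁵, 0, -5.09×10⁻¹⁵) N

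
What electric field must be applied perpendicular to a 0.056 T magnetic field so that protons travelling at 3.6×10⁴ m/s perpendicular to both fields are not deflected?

For straight-line motion qE = qvB, so E = vB.
E = 3.6×10⁴ × 0.056 = 2000 V/m.

E = 2000 V/m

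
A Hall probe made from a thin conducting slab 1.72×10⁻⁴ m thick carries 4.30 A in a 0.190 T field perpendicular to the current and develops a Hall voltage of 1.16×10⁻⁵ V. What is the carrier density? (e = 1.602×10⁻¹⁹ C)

From V_H = IB/(n e t), n = IB/(V_H e t).
n = (4.30)(0.190)/((1.16×10⁻⁵)(1.602×10⁻¹⁹)(1.72×10⁻⁴)) ≈ 2.56×10²⁷ m⁻³.

n ≈ 2.56×10²⁷ m⁻³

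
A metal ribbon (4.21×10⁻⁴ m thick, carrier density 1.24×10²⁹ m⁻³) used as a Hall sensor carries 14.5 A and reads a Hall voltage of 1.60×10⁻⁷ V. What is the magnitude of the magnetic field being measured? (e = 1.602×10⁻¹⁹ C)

B ≈ 0.0923 T

From V_H = IB/(n e t), B = V_H n e t / I.
B = (1.60×10⁻⁷)(1.24×10²⁹)(1.602×10⁻¹⁹)(4.21×10⁻⁴)/14.5 ≈ 0.0923 T.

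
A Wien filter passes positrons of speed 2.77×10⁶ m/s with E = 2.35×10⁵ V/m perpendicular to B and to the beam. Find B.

B = 0.0848 T

Balance of forces in the selector: qE = qvB ⇒ B = E/v.
B = 2.35×10⁵/2.77×10⁶ = 0.0848 T.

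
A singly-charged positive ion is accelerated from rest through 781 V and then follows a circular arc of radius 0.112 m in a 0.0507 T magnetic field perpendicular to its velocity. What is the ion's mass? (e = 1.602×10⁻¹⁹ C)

m ≈ 3.31×10⁻²⁷ kg

Combine |q|V = ½mv² and r = mv/(|q|B): eliminate v to get m = qB²r²/(2V).
m = (1.602×10⁻¹⁹)(0.0507)²(0.112)²/(2·781) ≈ 3.31×10⁻²⁷ kg.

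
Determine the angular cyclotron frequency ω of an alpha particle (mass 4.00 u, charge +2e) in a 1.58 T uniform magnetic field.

ω ≈ 7.62×10⁷ rad/s

ω = |q|B/m.
ω = (3.204×10⁻¹⁹)(1.58)/6.644×10⁻²⁷ ≈ 7.62×10⁷ rad/s.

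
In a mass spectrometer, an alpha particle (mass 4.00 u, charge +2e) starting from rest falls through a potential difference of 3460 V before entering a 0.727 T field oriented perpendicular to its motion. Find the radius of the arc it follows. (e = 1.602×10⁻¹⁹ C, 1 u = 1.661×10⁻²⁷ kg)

Acceleration: |q|V = ½mv² ⇒ v = √(2|q|V/m) = √(2·3.204×10⁻¹⁹·3460/6.644×10⁻²⁷) ≈ 5.777×10⁵ m/s.
In the field: r = mv/(|q|B) = (6.644×10⁻²⁷)(5.777×10⁵)/((3.204×10⁻¹⁹)(0.727)) ≈ 0.0165 m.

r ≈ 0.0165 m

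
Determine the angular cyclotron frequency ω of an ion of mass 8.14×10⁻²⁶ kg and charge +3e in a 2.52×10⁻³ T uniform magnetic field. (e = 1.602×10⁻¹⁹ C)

ω = |q|B/m.
ω = (4.806×10⁻¹⁹)(2.52×10⁻³)/8.14×10⁻²⁶ ≈ 1.49×10⁴ rad/s.

ω ≈ 1.49×10⁴ rad/s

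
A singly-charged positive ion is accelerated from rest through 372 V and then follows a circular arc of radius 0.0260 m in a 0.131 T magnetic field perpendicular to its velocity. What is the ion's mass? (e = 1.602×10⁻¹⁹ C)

m ≈ 2.50×10⁻²⁷ kg

Combine |q|V = ½mv² and r = mv/(|q|B): eliminate v to get m = qB²r²/(2V).
m = (1.602×10⁻¹⁹)(0.131)²(0.0260)²/(2·372) ≈ 2.50×10⁻²⁷ kg.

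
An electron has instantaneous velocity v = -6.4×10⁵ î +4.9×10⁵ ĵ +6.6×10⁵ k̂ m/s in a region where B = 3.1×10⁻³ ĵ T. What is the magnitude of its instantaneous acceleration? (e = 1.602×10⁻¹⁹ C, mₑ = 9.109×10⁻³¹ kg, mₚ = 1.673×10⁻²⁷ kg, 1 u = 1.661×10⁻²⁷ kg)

|a| ≈ 5.01×10¹⁴ m/s²

v×B = (-2050, 0, -1980) N/C.
F = q v×B = (−1.602×10⁻¹⁹ C)·(-2050, 0, -1980) = (3.28×10⁻¹⁶, 0, 3.18×10⁻¹⁶) N.
|a| = |F|/m = 4.566×10⁻¹⁶/9.109×10⁻³¹ ≈ 5.01×10¹⁴ m/s².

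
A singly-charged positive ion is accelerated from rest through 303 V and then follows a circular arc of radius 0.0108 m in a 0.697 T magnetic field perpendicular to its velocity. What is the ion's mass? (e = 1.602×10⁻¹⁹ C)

m ≈ 1.50×10⁻²⁶ kg

Combine |q|V = ½mv² and r = mv/(|q|B): eliminate v to get m = qB²r²/(2V).
m = (1.602×10⁻¹⁹)(0.697)²(0.0108)²/(2·303) ≈ 1.50×10⁻²⁶ kg.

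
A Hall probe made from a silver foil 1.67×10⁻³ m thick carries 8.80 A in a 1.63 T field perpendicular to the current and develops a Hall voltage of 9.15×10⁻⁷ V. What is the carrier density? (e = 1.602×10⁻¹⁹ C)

From V_H = IB/(n e t), n = IB/(V_H e t).
n = (8.80)(1.63)/((9.15×10⁻⁷)(1.602×10⁻¹⁹)(1.67×10⁻³)) ≈ 5.86×10²⁸ m⁻³.

n ≈ 5.86×10²⁸ m⁻³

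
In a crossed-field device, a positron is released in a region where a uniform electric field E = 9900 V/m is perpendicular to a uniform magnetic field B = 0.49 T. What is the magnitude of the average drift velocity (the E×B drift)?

The steady drift has the magnetic force balancing the electric force, so v_d = E/B.
v_d = 9900/0.49 = 2.0×10⁴ m/s.

v_d ≈ 2.0×10⁴ m/s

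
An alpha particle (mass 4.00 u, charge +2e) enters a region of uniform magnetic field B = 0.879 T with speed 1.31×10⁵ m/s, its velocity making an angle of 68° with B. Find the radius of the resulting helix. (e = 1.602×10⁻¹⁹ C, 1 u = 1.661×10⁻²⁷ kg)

v⊥ = v sinθ = 1.31×10⁵·sin68° ≈ 1.215×10⁵ m/s.
r = m v⊥/(|q|B) = (6.644×10⁻²⁷)(1.215×10⁵)/((3.204×10⁻¹⁹)(0.879)) ≈ 2.87×10⁻³ m.

r ≈ 2.87×10⁻³ m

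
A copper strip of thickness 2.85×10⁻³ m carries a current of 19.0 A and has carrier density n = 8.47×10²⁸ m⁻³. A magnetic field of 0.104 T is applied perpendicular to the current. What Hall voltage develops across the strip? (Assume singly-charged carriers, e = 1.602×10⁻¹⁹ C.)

V_H ≈ 5.11×10⁻⁸ V

V_H = IB/(n e t).
V_H = (19.0)(0.104)/((8.47×10²⁸)(1.602×10⁻¹⁹)(2.85×10⁻³)) ≈ 5.11×10⁻⁸ V.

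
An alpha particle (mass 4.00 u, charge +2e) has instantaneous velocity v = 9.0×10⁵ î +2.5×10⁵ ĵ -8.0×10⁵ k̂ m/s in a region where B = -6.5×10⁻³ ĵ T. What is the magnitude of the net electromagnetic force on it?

|F| ≈ 2.51×10⁻¹⁵ N

v×B = (-5200, 0, -5850) N/C.
F = q v×B = (3.204×10⁻¹⁹ C)·(-5200, 0, -5850) = (-1.67×10⁻¹⁵, 0, -1.87×10⁻¹⁵) N.
|F| = 2.51×10⁻¹⁵ N.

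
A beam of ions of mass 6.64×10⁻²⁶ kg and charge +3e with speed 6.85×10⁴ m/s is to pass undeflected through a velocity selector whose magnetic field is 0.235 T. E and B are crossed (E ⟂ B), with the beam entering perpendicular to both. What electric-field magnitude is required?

E = 1.61×10⁴ V/m

For straight-line motion qE = qvB, so E = vB.
E = 6.85×10⁴ × 0.235 = 1.61×10⁴ V/m.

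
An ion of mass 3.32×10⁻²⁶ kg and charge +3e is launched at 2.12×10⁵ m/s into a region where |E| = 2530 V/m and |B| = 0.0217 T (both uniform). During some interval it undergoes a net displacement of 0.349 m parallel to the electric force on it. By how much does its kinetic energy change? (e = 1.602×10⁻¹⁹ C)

The magnetic force is always ⟂ v and does no work; only the electric force changes KE.
ΔKE = F_E · d = |q|E d = (4.806×10⁻¹⁹)(2530)(0.349) ≈ 4.24×10⁻¹⁶ J.

ΔKE ≈ 4.24×10⁻¹⁶ J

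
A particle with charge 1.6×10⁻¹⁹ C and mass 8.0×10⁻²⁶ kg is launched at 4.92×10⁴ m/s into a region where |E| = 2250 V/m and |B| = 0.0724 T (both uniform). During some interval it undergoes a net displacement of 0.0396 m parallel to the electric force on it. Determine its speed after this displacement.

v_f ≈ 5.27×10⁴ m/s

B does no work; ΔKE = |q|E d.
½mv_f² = ½mv₀² + |q|Ed = ½(8.0×10⁻²⁶)(4.92×10⁴)² + (1.6×10⁻¹⁹)(2250)(0.0396) ≈ 9.683×10⁻¹⁷ J + 1.426×10⁻¹⁷ J ≈ 1.111×10⁻¹⁶ J.
v_f = √(2·1.111×10⁻¹⁶/8.0×10⁻²⁶) ≈ 5.27×10⁴ m/s.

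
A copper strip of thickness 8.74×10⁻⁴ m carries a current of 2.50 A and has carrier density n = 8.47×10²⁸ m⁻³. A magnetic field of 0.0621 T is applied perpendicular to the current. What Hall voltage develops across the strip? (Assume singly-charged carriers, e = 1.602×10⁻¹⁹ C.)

V_H ≈ 1.31×10⁻⁸ V

V_H = IB/(n e t).
V_H = (2.50)(0.0621)/((8.47×10²⁸)(1.602×10⁻¹⁹)(8.74×10⁻⁴)) ≈ 1.31×10⁻⁸ V.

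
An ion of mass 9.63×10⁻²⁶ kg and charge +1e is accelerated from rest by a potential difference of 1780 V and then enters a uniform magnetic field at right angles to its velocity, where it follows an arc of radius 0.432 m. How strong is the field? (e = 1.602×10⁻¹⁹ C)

v = √(2|q|V/m) = √(2·1.602×10⁻¹⁹·1780/9.63×10⁻²⁶) ≈ 7.696×10⁴ m/s.
B = mv/(|q|r) = (9.63×10⁻²⁶)(7.696×10⁴)/((1.602×10⁻¹⁹)(0.432)) ≈ 0.107 T.

B ≈ 0.107 T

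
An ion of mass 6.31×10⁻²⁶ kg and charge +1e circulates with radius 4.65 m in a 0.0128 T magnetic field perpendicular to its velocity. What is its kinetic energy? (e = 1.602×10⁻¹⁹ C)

KE ≈ 4500 eV

v = |q|Br/m, then KE = ½mv² = (qBr)²/(2m).
v = (1.602×10⁻¹⁹)(0.0128)(4.65)/6.31×10⁻²⁶ ≈ 1.511×10⁵ m/s.
KE = ½(6.31×10⁻²⁶)(1.511×10⁵)² ≈ 7.20×10⁻¹⁶ J = 4500 eV.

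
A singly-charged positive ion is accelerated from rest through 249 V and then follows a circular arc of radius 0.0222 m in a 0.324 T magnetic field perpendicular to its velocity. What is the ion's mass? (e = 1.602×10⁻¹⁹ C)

Combine |q|V = ½mv² and r = mv/(|q|B): eliminate v to get m = qB²r²/(2V).
m = (1.602×10⁻¹⁹)(0.324)²(0.0222)²/(2·249) ≈ 1.66×10⁻²⁶ kg.

m ≈ 1.66×10⁻²⁶ kg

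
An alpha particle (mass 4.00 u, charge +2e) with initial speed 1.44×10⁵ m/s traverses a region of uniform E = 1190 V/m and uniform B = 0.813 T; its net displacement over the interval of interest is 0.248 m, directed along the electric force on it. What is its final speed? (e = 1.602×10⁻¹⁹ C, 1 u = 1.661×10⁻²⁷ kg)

v_f ≈ 2.22×10⁵ m/s

B does no work; ΔKE = |q|E d.
½mv_f² = ½mv₀² + |q|Ed = ½(6.644×10⁻²⁷)(1.44×10⁵)² + (3.204×10⁻¹⁹)(1190)(0.248) ≈ 6.888×10⁻¹⁷ J + 9.456×10⁻¹⁷ J ≈ 1.634×10⁻¹⁶ J.
v_f = √(2·1.634×10⁻¹⁶/6.644×10⁻²⁷) ≈ 2.22×10⁵ m/s.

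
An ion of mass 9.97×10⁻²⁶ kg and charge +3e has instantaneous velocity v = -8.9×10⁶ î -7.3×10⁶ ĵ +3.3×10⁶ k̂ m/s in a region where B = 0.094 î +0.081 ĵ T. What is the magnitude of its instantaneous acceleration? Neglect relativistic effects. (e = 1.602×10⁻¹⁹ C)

|a| ≈ 1.98×10¹² m/s²

v×B = (-2.67×10⁵, 3.10×10⁵, -3.47×10⁴) N/C.
F = q v×B = (4.806×10⁻¹⁹ C)·(-2.67×10⁵, 3.10×10⁵, -3.47×10⁴) = (-1.28×10⁻¹³, 1.49×10⁻¹³, -1.67×10⁻¹⁴) N.
|a| = |F|/m = 1.975×10⁻¹³/9.97×10⁻²⁶ ≈ 1.98×10¹² m/s².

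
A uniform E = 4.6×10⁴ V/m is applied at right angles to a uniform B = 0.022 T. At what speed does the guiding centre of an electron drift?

v_d ≈ 2.1×10⁶ m/s

The steady drift has the magnetic force balancing the electric force, so v_d = E/B.
v_d = 4.6×10⁴/0.022 = 2.1×10⁶ m/s.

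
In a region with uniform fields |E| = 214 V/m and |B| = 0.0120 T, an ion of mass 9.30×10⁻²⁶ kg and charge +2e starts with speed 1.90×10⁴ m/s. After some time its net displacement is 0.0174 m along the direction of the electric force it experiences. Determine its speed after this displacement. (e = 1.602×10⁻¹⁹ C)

B does no work; ΔKE = |q|E d.
½mv_f² = ½mv₀² + |q|Ed = ½(9.30×10⁻²⁶)(1.90×10⁴)² + (3.204×10⁻¹⁹)(214)(0.0174) ≈ 1.679×10⁻¹⁷ J + 1.193×10⁻¹⁸ J ≈ 1.798×10⁻¹⁷ J.
v_f = √(2·1.798×10⁻¹⁷/9.30×10⁻²⁶) ≈ 1.97×10⁴ m/s.

v_f ≈ 1.97×10⁴ m/s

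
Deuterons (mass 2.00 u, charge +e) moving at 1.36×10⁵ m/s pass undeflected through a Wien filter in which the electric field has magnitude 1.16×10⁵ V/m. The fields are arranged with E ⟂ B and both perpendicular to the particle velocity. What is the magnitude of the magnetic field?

B = 0.853 T

Balance of forces in the selector: qE = qvB ⇒ B = E/v.
B = 1.16×10⁵/1.36×10⁵ = 0.853 T.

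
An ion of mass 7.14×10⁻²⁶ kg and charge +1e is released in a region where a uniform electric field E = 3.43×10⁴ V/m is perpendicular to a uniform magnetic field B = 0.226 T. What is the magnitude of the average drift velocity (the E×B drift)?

The steady drift has the magnetic force balancing the electric force, so v_d = E/B.
v_d = 3.43×10⁴/0.226 = 1.52×10⁵ m/s.

v_d ≈ 1.52×10⁵ m/s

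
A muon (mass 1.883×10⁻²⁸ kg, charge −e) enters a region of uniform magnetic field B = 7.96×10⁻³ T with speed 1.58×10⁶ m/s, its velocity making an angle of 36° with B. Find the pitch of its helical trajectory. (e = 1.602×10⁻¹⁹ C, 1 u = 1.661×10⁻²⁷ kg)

v∥ = v cosθ = 1.58×10⁶·cos36° ≈ 1.278×10⁶ m/s.
T = 2πm/(|q|B) = 2π(1.883×10⁻²⁸)/((1.602×10⁻¹⁹)(7.96×10⁻³)) ≈ 9.278×10⁻⁷ s.
pitch = v∥ T = (1.278×10⁶)(9.278×10⁻⁷) ≈ 1.19 m.

p ≈ 1.19 m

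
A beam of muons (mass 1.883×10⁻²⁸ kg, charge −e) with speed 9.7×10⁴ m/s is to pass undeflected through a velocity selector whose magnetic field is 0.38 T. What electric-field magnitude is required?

E = 3.7×10⁴ V/m

For straight-line motion qE = qvB, so E = vB.
E = 9.7×10⁴ × 0.38 = 3.7×10⁴ V/m.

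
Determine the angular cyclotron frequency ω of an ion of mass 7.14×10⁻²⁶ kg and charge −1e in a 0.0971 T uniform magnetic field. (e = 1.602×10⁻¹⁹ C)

ω ≈ 2.18×10⁵ rad/s

ω = |q|B/m.
ω = (1.602×10⁻¹⁹)(0.0971)/7.14×10⁻²⁶ ≈ 2.18×10⁵ rad/s.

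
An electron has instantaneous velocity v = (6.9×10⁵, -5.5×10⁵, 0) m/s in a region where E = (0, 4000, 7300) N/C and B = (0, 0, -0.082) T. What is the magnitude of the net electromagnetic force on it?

v×B = (4.51×10⁴, 5.66×10⁴, 0) N/C.
E + v×B = (4.51×10⁴, 6.06×10⁴, 7300) N/C.
F = q(E + v×B) = (−1.602×10⁻¹⁹ C)·(4.51×10⁴, 6.06×10⁴, 7300) = (-7.23×10⁻¹⁵, -9.70×10⁻¹⁵, -1.17×10⁻¹⁵) N.
|F| = 1.22×10⁻¹⁴ N.

|F| ≈ 1.22×10⁻¹⁴ N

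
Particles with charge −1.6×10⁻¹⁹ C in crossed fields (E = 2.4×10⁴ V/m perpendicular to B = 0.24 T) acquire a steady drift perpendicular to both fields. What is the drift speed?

v_d ≈ 1.0×10⁵ m/s

The steady drift has the magnetic force balancing the electric force, so v_d = E/B.
v_d = 2.4×10⁴/0.24 = 1.0×10⁵ m/s.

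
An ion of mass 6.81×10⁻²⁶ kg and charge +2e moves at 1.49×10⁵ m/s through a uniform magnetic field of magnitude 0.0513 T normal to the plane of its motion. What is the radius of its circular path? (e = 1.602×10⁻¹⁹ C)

r ≈ 0.617 m

The magnetic force provides the centripetal force: |q|vB = mv²/r.
r = mv/(|q|B) = (6.81×10⁻²⁶)(1.49×10⁵)/((3.204×10⁻¹⁹)(0.0513)) ≈ 0.617 m.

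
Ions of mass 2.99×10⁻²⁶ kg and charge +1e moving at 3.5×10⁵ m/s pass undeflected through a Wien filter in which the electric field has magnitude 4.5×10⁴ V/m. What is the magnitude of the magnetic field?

B = 0.13 T

Balance of forces in the selector: qE = qvB ⇒ B = E/v.
B = 4.5×10⁴/3.5×10⁵ = 0.13 T.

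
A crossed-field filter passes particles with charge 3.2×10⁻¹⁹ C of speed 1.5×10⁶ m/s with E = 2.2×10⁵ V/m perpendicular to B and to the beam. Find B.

B = 0.15 T

Balance of forces in the selector: qE = qvB ⇒ B = E/v.
B = 2.2×10⁵/1.5×10⁶ = 0.15 T.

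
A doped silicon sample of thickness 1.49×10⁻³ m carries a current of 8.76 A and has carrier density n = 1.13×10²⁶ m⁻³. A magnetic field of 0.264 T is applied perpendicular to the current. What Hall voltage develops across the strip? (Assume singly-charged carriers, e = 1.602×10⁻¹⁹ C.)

V_H = IB/(n e t).
V_H = (8.76)(0.264)/((1.13×10²⁶)(1.602×10⁻¹⁹)(1.49×10⁻³)) ≈ 8.57×10⁻⁵ V.

V_H ≈ 8.57×10⁻⁵ V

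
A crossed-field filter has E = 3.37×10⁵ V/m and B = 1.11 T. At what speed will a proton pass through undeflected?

v = 3.04×10⁵ m/s

Straight-line motion ⇒ electric and magnetic forces cancel, so E = vB.
v = E/B = 3.37×10⁵/1.11 = 3.04×10⁵ m/s.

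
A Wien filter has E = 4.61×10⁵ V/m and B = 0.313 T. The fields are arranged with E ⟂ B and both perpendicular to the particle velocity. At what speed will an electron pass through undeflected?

Zero net Lorentz force requires |qE| = |q v×B|, i.e. E = vB.
v = E/B = 4.61×10⁵/0.313 = 1.47×10⁶ m/s.

v = 1.47×10⁶ m/s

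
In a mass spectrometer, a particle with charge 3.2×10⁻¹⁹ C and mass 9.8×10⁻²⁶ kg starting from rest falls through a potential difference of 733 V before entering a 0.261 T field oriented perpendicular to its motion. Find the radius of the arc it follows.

r ≈ 0.0812 m

Acceleration: |q|V = ½mv² ⇒ v = √(2|q|V/m) = √(2·3.2×10⁻¹⁹·733/9.8×10⁻²⁶) ≈ 6.919×10⁴ m/s.
In the field: r = mv/(|q|B) = (9.8×10⁻²⁶)(6.919×10⁴)/((3.2×10⁻¹⁹)(0.261)) ≈ 0.0812 m.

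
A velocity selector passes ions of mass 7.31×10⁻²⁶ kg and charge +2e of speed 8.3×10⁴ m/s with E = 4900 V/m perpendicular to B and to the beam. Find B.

B = 0.059 T

Balance of forces in the selector: qE = qvB ⇒ B = E/v.
B = 4900/8.3×10⁴ = 0.059 T.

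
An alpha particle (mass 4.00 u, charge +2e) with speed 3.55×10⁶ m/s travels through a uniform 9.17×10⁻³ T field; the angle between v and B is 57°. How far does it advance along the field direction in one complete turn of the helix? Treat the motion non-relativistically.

v∥ = v cosθ = 3.55×10⁶·cos57° ≈ 1.933×10⁶ m/s.
T = 2πm/(|q|B) = 2π(6.644×10⁻²⁷)/((3.204×10⁻¹⁹)(9.17×10⁻³)) ≈ 1.421×10⁻⁵ s.
pitch = v∥ T = (1.933×10⁶)(1.421×10⁻⁵) ≈ 27.5 m.

p ≈ 27.5 m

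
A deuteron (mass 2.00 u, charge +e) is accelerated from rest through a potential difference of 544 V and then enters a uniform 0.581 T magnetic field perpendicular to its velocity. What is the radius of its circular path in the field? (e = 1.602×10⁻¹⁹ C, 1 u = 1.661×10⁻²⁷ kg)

r ≈ 8.18×10⁻³ m

Acceleration: |q|V = ½mv² ⇒ v = √(2|q|V/m) = √(2·1.602×10⁻¹⁹·544/3.322×10⁻²⁷) ≈ 2.291×10⁵ m/s.
In the field: r = mv/(|q|B) = (3.322×10⁻²⁷)(2.291×10⁵)/((1.602×10⁻¹⁹)(0.581)) ≈ 8.18×10⁻³ m.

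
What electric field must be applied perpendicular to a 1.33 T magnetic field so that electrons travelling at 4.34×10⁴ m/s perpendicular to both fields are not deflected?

For straight-line motion qE = qvB, so E = vB.
E = 4.34×10⁴ × 1.33 = 5.77×10⁴ V/m.

E = 5.77×10⁴ V/m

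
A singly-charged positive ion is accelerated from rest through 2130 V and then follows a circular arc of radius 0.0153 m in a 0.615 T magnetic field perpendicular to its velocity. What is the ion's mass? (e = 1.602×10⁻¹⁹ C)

Combine |q|V = ½mv² and r = mv/(|q|B): eliminate v to get m = qB²r²/(2V).
m = (1.602×10⁻¹⁹)(0.615)²(0.0153)²/(2·2130) ≈ 3.33×10⁻²⁷ kg.

m ≈ 3.33×10⁻²⁷ kg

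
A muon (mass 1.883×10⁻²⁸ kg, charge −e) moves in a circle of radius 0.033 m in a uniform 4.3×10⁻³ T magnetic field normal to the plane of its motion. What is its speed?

v ≈ 1.2×10⁵ m/s

From |q|vB = mv²/r, v = |q|Br/m.
v = (1.602×10⁻¹⁹)(4.3×10⁻³)(0.033)/1.883×10⁻²⁸ ≈ 1.2×10⁵ m/s.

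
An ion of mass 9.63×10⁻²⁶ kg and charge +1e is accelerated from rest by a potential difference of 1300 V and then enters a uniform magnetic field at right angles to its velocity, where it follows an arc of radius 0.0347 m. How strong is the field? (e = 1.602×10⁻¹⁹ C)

B ≈ 1.14 T

v = √(2|q|V/m) = √(2·1.602×10⁻¹⁹·1300/9.63×10⁻²⁶) ≈ 6.577×10⁴ m/s.
B = mv/(|q|r) = (9.63×10⁻²⁶)(6.577×10⁴)/((1.602×10⁻¹⁹)(0.0347)) ≈ 1.14 T.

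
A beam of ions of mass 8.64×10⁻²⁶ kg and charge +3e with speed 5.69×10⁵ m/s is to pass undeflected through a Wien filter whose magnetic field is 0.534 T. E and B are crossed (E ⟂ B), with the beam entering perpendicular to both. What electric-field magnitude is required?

E = 3.04×10⁵ V/m

For straight-line motion qE = qvB, so E = vB.
E = 5.69×10⁵ × 0.534 = 3.04×10⁵ V/m.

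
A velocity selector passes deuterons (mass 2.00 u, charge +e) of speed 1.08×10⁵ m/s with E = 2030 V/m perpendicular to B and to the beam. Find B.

B = 0.0188 T

Balance of forces in the selector: qE = qvB ⇒ B = E/v.
B = 2030/1.08×10⁵ = 0.0188 T.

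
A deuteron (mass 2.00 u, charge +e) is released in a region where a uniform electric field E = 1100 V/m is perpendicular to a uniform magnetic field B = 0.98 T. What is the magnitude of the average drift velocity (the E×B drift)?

The E×B drift speed is v_d = E/B.
v_d = 1100/0.98 = 1100 m/s.

v_d ≈ 1100 m/s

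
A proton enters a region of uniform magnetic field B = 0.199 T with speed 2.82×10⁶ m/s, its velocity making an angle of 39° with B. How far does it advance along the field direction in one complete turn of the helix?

v∥ = v cosθ = 2.82×10⁶·cos39° ≈ 2.192×10⁶ m/s.
T = 2πm/(|q|B) = 2π(1.673×10⁻²⁷)/((1.602×10⁻¹⁹)(0.199)) ≈ 3.297×10⁻⁷ s.
pitch = v∥ T = (2.192×10⁶)(3.297×10⁻⁷) ≈ 0.723 m.

p ≈ 0.723 m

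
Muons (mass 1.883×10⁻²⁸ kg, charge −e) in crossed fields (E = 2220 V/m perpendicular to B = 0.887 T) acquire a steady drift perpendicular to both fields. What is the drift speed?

v_d ≈ 2500 m/s

The steady drift has the magnetic force balancing the electric force, so v_d = E/B.
v_d = 2220/0.887 = 2500 m/s.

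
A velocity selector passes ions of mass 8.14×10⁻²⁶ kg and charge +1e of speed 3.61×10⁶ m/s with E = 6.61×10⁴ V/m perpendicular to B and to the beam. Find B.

B = 0.0183 T

Balance of forces in the selector: qE = qvB ⇒ B = E/v.
B = 6.61×10⁴/3.61×10⁶ = 0.0183 T.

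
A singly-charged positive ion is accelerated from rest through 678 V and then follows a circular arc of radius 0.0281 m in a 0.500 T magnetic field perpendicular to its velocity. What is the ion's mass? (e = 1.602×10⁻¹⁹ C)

Combine |q|V = ½mv² and r = mv/(|q|B): eliminate v to get m = qB²r²/(2V).
m = (1.602×10⁻¹⁹)(0.500)²(0.0281)²/(2·678) ≈ 2.33×10⁻²⁶ kg.

m ≈ 2.33×10⁻²⁶ kg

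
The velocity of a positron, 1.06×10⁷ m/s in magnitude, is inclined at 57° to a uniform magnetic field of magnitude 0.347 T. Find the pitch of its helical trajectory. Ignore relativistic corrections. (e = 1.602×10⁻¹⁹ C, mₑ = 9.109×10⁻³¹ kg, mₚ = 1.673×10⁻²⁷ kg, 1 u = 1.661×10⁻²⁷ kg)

v∥ = v cosθ = 1.06×10⁷·cos57° ≈ 5.773×10⁶ m/s.
T = 2πm/(|q|B) = 2π(9.109×10⁻³¹)/((1.602×10⁻¹⁹)(0.347)) ≈ 1.030×10⁻¹⁰ s.
pitch = v∥ T = (5.773×10⁶)(1.030×10⁻¹⁰) ≈ 5.94×10⁻⁴ m.

p ≈ 5.94×10⁻⁴ m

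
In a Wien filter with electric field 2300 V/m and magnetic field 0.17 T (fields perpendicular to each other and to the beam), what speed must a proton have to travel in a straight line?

Zero net Lorentz force requires |qE| = |q v×B|, i.e. E = vB.
v = E/B = 2300/0.17 = 1.4×10⁴ m/s.

v = 1.4×10⁴ m/s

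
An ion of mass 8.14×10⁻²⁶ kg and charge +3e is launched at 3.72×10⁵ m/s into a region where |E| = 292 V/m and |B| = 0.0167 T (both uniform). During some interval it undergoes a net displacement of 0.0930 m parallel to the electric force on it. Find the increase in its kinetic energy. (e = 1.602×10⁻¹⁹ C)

ΔKE ≈ 1.31×10⁻¹⁷ J

The magnetic force is always ⟂ v and does no work; only the electric force changes KE.
ΔKE = F_E · d = |q|E d = (4.806×10⁻¹⁹)(292)(0.0930) ≈ 1.31×10⁻¹⁷ J.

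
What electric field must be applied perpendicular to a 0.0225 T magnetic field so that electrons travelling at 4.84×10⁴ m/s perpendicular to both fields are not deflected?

For straight-line motion qE = qvB, so E = vB.
E = 4.84×10⁴ × 0.0225 = 1090 V/m.

E = 1090 V/m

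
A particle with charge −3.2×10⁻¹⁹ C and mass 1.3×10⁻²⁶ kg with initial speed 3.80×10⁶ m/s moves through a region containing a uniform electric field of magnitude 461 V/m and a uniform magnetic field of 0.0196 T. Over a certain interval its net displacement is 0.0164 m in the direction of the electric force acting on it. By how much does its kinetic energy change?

The magnetic force is always ⟂ v and does no work; only the electric force changes KE.
ΔKE = F_E · d = |q|E d = (3.2×10⁻¹⁹)(461)(0.0164) ≈ 2.42×10⁻¹⁸ J.

ΔKE ≈ 2.42×10⁻¹⁸ J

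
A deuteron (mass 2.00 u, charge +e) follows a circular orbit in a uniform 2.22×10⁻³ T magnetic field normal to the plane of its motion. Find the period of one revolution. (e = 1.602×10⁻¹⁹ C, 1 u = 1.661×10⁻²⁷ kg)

The cyclotron period depends only on m, q, B: T = 2πm/(|q|B).
T = 2π(3.322×10⁻²⁷)/((1.602×10⁻¹⁹)(2.22×10⁻³)) ≈ 5.87×10⁻⁵ s.

T ≈ 5.87×10⁻⁵ s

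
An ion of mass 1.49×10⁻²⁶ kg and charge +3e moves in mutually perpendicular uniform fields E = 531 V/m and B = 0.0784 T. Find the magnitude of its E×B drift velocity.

v_d ≈ 6770 m/s

The steady drift has the magnetic force balancing the electric force, so v_d = E/B.
v_d = 531/0.0784 = 6770 m/s.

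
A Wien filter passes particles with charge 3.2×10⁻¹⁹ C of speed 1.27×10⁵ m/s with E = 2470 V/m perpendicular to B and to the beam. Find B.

Balance of forces in the selector: qE = qvB ⇒ B = E/v.
B = 2470/1.27×10⁵ = 0.0194 T.

B = 0.0194 T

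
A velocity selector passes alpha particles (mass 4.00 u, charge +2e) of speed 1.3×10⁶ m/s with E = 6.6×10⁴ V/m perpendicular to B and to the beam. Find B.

Balance of forces in the selector: qE = qvB ⇒ B = E/v.
B = 6.6×10⁴/1.3×10⁶ = 0.051 T.

B = 0.051 T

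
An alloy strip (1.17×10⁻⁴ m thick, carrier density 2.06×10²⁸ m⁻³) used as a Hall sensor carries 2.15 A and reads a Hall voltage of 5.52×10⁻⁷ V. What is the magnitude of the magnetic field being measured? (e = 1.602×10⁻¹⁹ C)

B ≈ 0.0991 T

From V_H = IB/(n e t), B = V_H n e t / I.
B = (5.52×10⁻⁷)(2.06×10²⁸)(1.602×10⁻¹⁹)(1.17×10⁻⁴)/2.15 ≈ 0.0991 T.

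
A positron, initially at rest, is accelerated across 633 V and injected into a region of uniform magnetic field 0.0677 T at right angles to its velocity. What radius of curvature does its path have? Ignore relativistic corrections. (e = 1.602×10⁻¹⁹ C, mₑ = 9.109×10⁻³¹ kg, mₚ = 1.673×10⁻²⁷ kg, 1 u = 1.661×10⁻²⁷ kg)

Acceleration: |q|V = ½mv² ⇒ v = √(2|q|V/m) = √(2·1.602×10⁻¹⁹·633/9.109×10⁻³¹) ≈ 1.492×10⁷ m/s.
In the field: r = mv/(|q|B) = (9.109×10⁻³¹)(1.492×10⁷)/((1.602×10⁻¹⁹)(0.0677)) ≈ 1.25×10⁻³ m.

r ≈ 1.25×10⁻³ m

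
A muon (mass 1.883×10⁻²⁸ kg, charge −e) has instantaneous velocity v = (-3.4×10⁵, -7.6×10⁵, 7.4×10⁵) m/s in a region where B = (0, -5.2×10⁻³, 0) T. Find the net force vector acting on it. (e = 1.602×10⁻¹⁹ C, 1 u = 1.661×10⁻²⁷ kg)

F ≈ (-6.16×10⁻¹⁶, 0, -2.83×10⁻¹⁶) N

v×B = (3850, 0, 1770) N/C.
F = q v×B = (−1.602×10⁻¹⁹ C)·(3850, 0, 1770) = (-6.16×10⁻¹⁶, 0, -2.83×10⁻¹⁶) N.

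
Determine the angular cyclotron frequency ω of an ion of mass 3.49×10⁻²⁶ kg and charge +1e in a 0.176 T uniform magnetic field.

ω ≈ 8.08×10⁵ rad/s

ω = |q|B/m.
ω = (1.602×10⁻¹⁹)(0.176)/3.49×10⁻²⁶ ≈ 8.08×10⁵ rad/s.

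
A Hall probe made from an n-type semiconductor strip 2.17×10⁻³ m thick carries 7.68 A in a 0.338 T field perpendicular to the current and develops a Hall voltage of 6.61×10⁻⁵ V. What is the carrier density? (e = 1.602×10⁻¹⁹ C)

n ≈ 1.13×10²⁶ m⁻³

From V_H = IB/(n e t), n = IB/(V_H e t).
n = (7.68)(0.338)/((6.61×10⁻⁵)(1.602×10⁻¹⁹)(2.17×10⁻³)) ≈ 1.13×10²⁶ m⁻³.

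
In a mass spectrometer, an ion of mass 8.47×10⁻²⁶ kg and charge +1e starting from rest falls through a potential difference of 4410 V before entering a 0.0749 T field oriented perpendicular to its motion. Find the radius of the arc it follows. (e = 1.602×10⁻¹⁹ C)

r ≈ 0.912 m

Acceleration: |q|V = ½mv² ⇒ v = √(2|q|V/m) = √(2·1.602×10⁻¹⁹·4410/8.47×10⁻²⁶) ≈ 1.292×10⁵ m/s.
In the field: r = mv/(|q|B) = (8.47×10⁻²⁶)(1.292×10⁵)/((1.602×10⁻¹⁹)(0.0749)) ≈ 0.912 m.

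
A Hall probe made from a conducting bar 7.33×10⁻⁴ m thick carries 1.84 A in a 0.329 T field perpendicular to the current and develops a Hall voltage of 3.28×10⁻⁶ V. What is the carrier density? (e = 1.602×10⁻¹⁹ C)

n ≈ 1.57×10²⁷ m⁻³

From V_H = IB/(n e t), n = IB/(V_H e t).
n = (1.84)(0.329)/((3.28×10⁻⁶)(1.602×10⁻¹⁹)(7.33×10⁻⁴)) ≈ 1.57×10²⁷ m⁻³.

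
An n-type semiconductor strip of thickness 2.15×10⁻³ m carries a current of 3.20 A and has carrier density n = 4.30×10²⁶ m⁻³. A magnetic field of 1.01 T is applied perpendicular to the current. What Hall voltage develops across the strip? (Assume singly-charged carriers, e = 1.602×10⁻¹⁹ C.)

V_H = IB/(n e t).
V_H = (3.20)(1.01)/((4.30×10²⁶)(1.602×10⁻¹⁹)(2.15×10⁻³)) ≈ 2.18×10⁻⁵ V.

V_H ≈ 2.18×10⁻⁵ V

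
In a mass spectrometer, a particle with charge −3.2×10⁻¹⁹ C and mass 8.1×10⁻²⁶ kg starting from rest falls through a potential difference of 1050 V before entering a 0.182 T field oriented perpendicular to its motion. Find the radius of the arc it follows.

Acceleration: |q|V = ½mv² ⇒ v = √(2|q|V/m) = √(2·3.2×10⁻¹⁹·1050/8.1×10⁻²⁶) ≈ 9.108×10⁴ m/s.
In the field: r = mv/(|q|B) = (8.1×10⁻²⁶)(9.108×10⁴)/((3.2×10⁻¹⁹)(0.182)) ≈ 0.127 m.

r ≈ 0.127 m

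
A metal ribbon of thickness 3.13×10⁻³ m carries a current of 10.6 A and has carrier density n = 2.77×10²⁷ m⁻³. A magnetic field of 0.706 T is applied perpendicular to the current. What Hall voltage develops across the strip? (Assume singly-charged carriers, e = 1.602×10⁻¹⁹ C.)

V_H = IB/(n e t).
V_H = (10.6)(0.706)/((2.77×10²⁷)(1.602×10⁻¹⁹)(3.13×10⁻³)) ≈ 5.39×10⁻⁶ V.

V_H ≈ 5.39×10⁻⁶ V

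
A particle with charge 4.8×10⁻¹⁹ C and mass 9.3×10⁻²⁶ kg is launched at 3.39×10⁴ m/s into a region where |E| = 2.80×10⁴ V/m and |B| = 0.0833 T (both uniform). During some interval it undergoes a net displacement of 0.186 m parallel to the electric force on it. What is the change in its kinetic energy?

The magnetic force is always ⟂ v and does no work; only the electric force changes KE.
ΔKE = F_E · d = |q|E d = (4.8×10⁻¹⁹)(2.80×10⁴)(0.186) ≈ 2.50×10⁻¹⁵ J.

ΔKE ≈ 2.50×10⁻¹⁵ J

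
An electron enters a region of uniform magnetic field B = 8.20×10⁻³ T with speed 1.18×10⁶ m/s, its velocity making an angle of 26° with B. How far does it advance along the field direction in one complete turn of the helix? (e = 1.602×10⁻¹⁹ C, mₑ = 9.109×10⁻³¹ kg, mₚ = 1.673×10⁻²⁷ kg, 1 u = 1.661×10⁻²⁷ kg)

p ≈ 4.62×10⁻³ m

v∥ = v cosθ = 1.18×10⁶·cos26° ≈ 1.061×10⁶ m/s.
T = 2πm/(|q|B) = 2π(9.109×10⁻³¹)/((1.602×10⁻¹⁹)(8.20×10⁻³)) ≈ 4.357×10⁻⁹ s.
pitch = v∥ T = (1.061×10⁶)(4.357×10⁻⁹) ≈ 4.62×10⁻³ m.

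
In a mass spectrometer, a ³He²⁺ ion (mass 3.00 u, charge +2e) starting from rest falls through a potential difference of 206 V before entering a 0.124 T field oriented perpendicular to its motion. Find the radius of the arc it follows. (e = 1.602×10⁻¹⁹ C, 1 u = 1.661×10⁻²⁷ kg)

r ≈ 0.0204 m

Acceleration: |q|V = ½mv² ⇒ v = √(2|q|V/m) = √(2·3.204×10⁻¹⁹·206/4.983×10⁻²⁷) ≈ 1.628×10⁵ m/s.
In the field: r = mv/(|q|B) = (4.983×10⁻²⁷)(1.628×10⁵)/((3.204×10⁻¹⁹)(0.124)) ≈ 0.0204 m.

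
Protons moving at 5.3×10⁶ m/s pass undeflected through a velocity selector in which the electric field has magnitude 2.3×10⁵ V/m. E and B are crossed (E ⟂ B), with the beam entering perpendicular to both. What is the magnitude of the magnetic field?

B = 0.043 T

Balance of forces in the selector: qE = qvB ⇒ B = E/v.
B = 2.3×10⁵/5.3×10⁶ = 0.043 T.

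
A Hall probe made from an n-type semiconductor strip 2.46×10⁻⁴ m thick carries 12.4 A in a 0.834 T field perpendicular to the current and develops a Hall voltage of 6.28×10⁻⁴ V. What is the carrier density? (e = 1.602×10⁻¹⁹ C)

From V_H = IB/(n e t), n = IB/(V_H e t).
n = (12.4)(0.834)/((6.28×10⁻⁴)(1.602×10⁻¹⁹)(2.46×10⁻⁴)) ≈ 4.18×10²⁶ m⁻³.

n ≈ 4.18×10²⁶ m⁻³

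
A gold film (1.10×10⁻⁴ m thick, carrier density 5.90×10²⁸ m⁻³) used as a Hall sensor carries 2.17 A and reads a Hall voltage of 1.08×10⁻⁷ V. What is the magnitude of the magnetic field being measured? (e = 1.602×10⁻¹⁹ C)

B ≈ 0.0517 T

From V_H = IB/(n e t), B = V_H n e t / I.
B = (1.08×10⁻⁷)(5.90×10²⁸)(1.602×10⁻¹⁹)(1.10×10⁻⁴)/2.17 ≈ 0.0517 T.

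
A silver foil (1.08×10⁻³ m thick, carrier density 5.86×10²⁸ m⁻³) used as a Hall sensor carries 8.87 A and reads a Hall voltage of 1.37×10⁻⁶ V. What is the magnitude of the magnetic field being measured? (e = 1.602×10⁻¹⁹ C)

From V_H = IB/(n e t), B = V_H n e t / I.
B = (1.37×10⁻⁶)(5.86×10²⁸)(1.602×10⁻¹⁹)(1.08×10⁻³)/8.87 ≈ 1.57 T.

B ≈ 1.57 T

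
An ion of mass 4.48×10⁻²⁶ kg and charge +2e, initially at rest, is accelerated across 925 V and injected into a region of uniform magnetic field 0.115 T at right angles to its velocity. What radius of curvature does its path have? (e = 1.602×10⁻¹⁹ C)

Acceleration: |q|V = ½mv² ⇒ v = √(2|q|V/m) = √(2·3.204×10⁻¹⁹·925/4.48×10⁻²⁶) ≈ 1.150×10⁵ m/s.
In the field: r = mv/(|q|B) = (4.48×10⁻²⁶)(1.150×10⁵)/((3.204×10⁻¹⁹)(0.115)) ≈ 0.140 m.

r ≈ 0.140 m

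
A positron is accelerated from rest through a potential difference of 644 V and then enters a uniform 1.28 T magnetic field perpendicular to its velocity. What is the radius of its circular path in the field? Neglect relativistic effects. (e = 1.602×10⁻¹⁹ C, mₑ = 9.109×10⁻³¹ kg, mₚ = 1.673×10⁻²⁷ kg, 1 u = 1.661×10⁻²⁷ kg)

r ≈ 6.69×10⁻⁵ m

Acceleration: |q|V = ½mv² ⇒ v = √(2|q|V/m) = √(2·1.602×10⁻¹⁹·644/9.109×10⁻³¹) ≈ 1.505×10⁷ m/s.
In the field: r = mv/(|q|B) = (9.109×10⁻³¹)(1.505×10⁷)/((1.602×10⁻¹⁹)(1.28)) ≈ 6.69×10⁻⁵ m.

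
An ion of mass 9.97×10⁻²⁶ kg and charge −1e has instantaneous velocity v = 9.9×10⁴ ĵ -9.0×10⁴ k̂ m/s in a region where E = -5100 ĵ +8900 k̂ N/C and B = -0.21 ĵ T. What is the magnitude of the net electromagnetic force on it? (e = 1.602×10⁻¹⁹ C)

v×B = (-1.89×10⁴, 0, 0) N/C.
E + v×B = (-1.89×10⁴, -5100, 8900) N/C.
F = q(E + v×B) = (−1.602×10⁻¹⁹ C)·(-1.89×10⁴, -5100, 8900) = (3.03×10⁻¹⁵, 8.17×10⁻¹⁶, -1.43×10⁻¹⁵) N.
|F| = 3.44×10⁻¹⁵ N.

|F| ≈ 3.44×10⁻¹⁵ N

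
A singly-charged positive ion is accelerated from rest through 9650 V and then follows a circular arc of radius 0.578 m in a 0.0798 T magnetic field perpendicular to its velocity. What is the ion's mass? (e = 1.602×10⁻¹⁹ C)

m ≈ 1.77×10⁻²⁶ kg

Combine |q|V = ½mv² and r = mv/(|q|B): eliminate v to get m = qB²r²/(2V).
m = (1.602×10⁻¹⁹)(0.0798)²(0.578)²/(2·9650) ≈ 1.77×10⁻²⁶ kg.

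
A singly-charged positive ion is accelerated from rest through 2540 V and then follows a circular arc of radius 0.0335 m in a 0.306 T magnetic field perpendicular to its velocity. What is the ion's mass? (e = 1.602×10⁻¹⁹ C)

m ≈ 3.31×10⁻²⁷ kg

Combine |q|V = ½mv² and r = mv/(|q|B): eliminate v to get m = qB²r²/(2V).
m = (1.602×10⁻¹⁹)(0.306)²(0.0335)²/(2·2540) ≈ 3.31×10⁻²⁷ kg.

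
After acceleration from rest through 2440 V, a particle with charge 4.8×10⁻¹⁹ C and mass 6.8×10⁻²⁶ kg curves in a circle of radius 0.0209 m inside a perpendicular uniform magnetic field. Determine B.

B ≈ 1.26 T

v = √(2|q|V/m) = √(2·4.8×10⁻¹⁹·2440/6.8×10⁻²⁶) ≈ 1.856×10⁵ m/s.
B = mv/(|q|r) = (6.8×10⁻²⁶)(1.856×10⁵)/((4.8×10⁻¹⁹)(0.0209)) ≈ 1.26 T.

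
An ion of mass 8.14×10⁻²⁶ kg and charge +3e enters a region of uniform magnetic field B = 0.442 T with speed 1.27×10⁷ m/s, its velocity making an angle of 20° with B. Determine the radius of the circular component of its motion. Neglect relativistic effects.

v⊥ = v sinθ = 1.27×10⁷·sin20° ≈ 4.344×10⁶ m/s.
r = m v⊥/(|q|B) = (8.14×10⁻²⁶)(4.344×10⁶)/((4.806×10⁻¹⁹)(0.442)) ≈ 1.66 m.

r ≈ 1.66 m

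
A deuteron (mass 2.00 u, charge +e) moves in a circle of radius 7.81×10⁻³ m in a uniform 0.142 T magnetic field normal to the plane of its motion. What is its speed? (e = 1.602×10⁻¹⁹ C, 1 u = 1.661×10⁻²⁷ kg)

From |q|vB = mv²/r, v = |q|Br/m.
v = (1.602×10⁻¹⁹)(0.142)(7.81×10⁻³)/3.322×10⁻²⁷ ≈ 5.35×10⁴ m/s.

v ≈ 5.35×10⁴ m/s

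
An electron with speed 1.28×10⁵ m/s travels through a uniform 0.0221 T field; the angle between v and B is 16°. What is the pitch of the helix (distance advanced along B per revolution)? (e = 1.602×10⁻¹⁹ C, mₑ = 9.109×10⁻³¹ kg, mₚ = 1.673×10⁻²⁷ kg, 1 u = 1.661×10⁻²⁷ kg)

v∥ = v cosθ = 1.28×10⁵·cos16° ≈ 1.230×10⁵ m/s.
T = 2πm/(|q|B) = 2π(9.109×10⁻³¹)/((1.602×10⁻¹⁹)(0.0221)) ≈ 1.617×10⁻⁹ s.
pitch = v∥ T = (1.230×10⁵)(1.617×10⁻⁹) ≈ 1.99×10⁻⁴ m.

p ≈ 1.99×10⁻⁴ m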